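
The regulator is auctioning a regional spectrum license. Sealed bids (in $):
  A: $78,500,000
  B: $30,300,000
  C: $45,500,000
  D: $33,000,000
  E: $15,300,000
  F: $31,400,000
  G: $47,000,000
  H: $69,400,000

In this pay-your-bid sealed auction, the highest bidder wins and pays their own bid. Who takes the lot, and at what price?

Rule: the highest bidder wins and pays their own bid.
Bids in order: 78,500,000 (A) > 69,400,000 (H) > 47,000,000 (G) > 45,500,000 (C) > 33,000,000 (D) > 31,400,000 (F) > …
A is highest → pays own bid, $78,500,000.

A pays $78,500,000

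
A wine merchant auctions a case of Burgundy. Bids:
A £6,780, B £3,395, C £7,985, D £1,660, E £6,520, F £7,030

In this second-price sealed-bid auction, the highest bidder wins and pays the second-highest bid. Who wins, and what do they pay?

C pays £7,030

Sorting bids: 7,985 (C) > 7,030 (F) > 6,780 (A) > 6,520 (E) > 3,395 (B) > 1,660 (D)
Second-price: C pays F's bid of £7,030.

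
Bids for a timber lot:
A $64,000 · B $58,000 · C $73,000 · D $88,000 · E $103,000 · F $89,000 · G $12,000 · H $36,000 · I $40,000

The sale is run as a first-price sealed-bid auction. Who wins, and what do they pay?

Rule: the highest bidder wins and pays their own bid.
Bids ranked: 103,000 (E) > 89,000 (F) > 88,000 (D) > 73,000 (C) > 64,000 (A) > 58,000 (B) > …
E has the highest bid and pays exactly that: $103,000.

E pays $103,000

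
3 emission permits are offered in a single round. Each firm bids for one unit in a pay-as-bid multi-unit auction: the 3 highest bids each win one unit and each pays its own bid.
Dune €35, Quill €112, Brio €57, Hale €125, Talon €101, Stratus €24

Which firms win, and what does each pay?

Hale €125, Quill €112, Talon €101

Bids ranked high→low: 125 (Hale), 112 (Quill), 101 (Talon), 57 (Brio), 35 (Dune), …
Top 3: Hale, Quill, Talon.
Each winner pays its own bid: Hale €125, Quill €112, Talon €101.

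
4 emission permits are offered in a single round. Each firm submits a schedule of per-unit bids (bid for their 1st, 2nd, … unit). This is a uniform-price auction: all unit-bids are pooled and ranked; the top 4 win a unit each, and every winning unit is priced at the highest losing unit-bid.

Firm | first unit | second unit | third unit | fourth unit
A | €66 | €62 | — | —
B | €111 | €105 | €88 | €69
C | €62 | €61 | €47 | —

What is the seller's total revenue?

All unit-bids, highest first — top 4: 111 (B-1), 105 (B-2), 88 (B-3), 69 (B-4)
The (k+1)-th unit-bid is €66.
Allocation: B 4. Every unit priced at €66.
Revenue = 4 × 66 = €264.

Total revenue: €264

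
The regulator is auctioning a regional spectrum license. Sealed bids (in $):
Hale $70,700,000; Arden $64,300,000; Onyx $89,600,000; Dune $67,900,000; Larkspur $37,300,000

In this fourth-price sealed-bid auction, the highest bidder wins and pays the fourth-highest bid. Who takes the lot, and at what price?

Onyx pays $64,300,000

Bids in order: 89,600,000 (Onyx) > 70,700,000 (Hale) > 67,900,000 (Dune) > 64,300,000 (Arden) > 37,300,000 (Larkspur)
Onyx wins; payment is bid #4 in the ranking = $64,300,000.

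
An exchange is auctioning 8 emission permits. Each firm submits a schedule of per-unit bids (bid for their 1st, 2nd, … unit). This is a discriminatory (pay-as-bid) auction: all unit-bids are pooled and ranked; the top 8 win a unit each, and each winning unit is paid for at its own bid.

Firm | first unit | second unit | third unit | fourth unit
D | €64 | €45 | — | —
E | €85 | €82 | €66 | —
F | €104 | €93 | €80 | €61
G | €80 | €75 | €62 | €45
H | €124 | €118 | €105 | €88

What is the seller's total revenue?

Pooled unit-bids ranked (top 8): 124 (H-1), 118 (H-2), 105 (H-3), 104 (F-1), 93 (F-2), 88 (H-4), 85 (E-1), 82 (E-2)
Next rejected bid: €80 (not a price — pay-as-bid).
Each winning unit pays its own bid.
Revenue = 124 + 118 + 105 + 104 + 93 + 88 + 85 + 82 = €799.

Total revenue: €799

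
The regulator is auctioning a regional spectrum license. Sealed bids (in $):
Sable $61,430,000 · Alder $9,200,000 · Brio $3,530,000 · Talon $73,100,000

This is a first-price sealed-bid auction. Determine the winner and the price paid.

Talon pays $73,100,000

Sorting bids: 73,100,000 (Talon) > 61,430,000 (Sable) > 9,200,000 (Alder) > 3,530,000 (Brio)
Talon is highest → pays own bid, $73,100,000.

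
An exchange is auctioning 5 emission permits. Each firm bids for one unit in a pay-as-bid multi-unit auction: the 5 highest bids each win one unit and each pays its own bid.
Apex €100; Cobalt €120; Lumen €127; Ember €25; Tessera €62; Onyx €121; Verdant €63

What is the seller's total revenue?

Bids ranked high→low: 127 (Lumen), 121 (Onyx), 120 (Cobalt), 100 (Apex), 63 (Verdant), 62 (Tessera), 25 (Ember)
Top 5: Lumen, Onyx, Cobalt, Apex, Verdant.
Total revenue = 127 + 121 + 120 + 100 + 63 = €531.

Total revenue: €531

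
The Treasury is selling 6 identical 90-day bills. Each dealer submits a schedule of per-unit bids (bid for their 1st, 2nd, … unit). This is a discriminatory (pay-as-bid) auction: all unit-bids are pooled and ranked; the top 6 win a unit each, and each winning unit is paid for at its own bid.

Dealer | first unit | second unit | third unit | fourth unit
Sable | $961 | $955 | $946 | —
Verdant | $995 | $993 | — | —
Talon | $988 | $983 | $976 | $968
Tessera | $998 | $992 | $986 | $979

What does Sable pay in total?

Pooled unit-bids ranked (top 6): 998 (Tessera-1), 995 (Verdant-1), 993 (Verdant-2), 992 (Tessera-2), 988 (Talon-1), 986 (Tessera-3)
Next rejected bid: $983 (not a price — pay-as-bid).
Sable wins no units.

Sable pays $0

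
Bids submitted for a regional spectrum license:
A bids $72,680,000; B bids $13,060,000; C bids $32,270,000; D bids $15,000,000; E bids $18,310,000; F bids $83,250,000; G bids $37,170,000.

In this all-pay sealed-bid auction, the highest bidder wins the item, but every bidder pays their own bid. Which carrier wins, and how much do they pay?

F pays $83,250,000

Bids in order: 83,250,000 (F) > 72,680,000 (A) > 37,170,000 (G) > 32,270,000 (C) > 18,310,000 (E) > 15,000,000 (D) > …
F wins with the top bid; all bids are sunk regardless.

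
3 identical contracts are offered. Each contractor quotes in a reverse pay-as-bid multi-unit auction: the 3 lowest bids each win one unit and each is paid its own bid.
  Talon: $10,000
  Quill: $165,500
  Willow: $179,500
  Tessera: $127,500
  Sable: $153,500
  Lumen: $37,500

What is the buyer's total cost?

Total cost: $175,000

Ordering the bids: 10,000 (Talon), 37,500 (Lumen), 127,500 (Tessera), 153,500 (Sable), 165,500 (Quill), …
The 3 lowest are Talon, Lumen, Tessera.
Total cost = 10,000 + 37,500 + 127,500 = $175,000.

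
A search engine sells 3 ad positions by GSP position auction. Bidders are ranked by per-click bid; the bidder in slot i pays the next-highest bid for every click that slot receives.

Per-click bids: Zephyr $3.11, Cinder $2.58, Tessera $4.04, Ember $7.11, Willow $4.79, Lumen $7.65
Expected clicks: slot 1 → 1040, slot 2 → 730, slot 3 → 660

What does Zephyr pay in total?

Zephyr pays $0.00

Ranked by bid: $7.65 (Lumen) > $7.11 (Ember) > $4.79 (Willow) > $4.04 (Tessera) > …
Zephyr ranks below slot 3 → no slot, pays nothing.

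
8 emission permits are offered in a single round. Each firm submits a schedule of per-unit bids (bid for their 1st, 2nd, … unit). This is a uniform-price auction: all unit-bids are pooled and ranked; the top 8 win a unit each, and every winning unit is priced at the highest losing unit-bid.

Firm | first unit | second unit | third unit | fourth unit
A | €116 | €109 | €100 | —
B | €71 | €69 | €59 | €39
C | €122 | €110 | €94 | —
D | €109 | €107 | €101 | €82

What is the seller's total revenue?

Total revenue: €752

Pooled unit-bids ranked (top 8): 122 (C-1), 116 (A-1), 110 (C-2), 109 (A-2), 109 (D-1), 107 (D-2), 101 (D-3), 100 (A-3)
The (k+1)-th unit-bid is €94.
Allocation: A 3, C 2, D 3. Every unit priced at €94.
Revenue = 8 × 94 = €752.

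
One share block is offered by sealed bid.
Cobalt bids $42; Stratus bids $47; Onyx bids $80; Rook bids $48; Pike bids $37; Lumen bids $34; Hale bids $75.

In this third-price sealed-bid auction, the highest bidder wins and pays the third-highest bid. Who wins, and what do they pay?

Rule: the highest bidder wins and pays the third-highest bid.
Sorting bids: 80 (Onyx) > 75 (Hale) > 48 (Rook) > 47 (Stratus) > 42 (Cobalt) > 37 (Pike) > …
Onyx is highest; pays the third-highest bid, $48.

Onyx pays $48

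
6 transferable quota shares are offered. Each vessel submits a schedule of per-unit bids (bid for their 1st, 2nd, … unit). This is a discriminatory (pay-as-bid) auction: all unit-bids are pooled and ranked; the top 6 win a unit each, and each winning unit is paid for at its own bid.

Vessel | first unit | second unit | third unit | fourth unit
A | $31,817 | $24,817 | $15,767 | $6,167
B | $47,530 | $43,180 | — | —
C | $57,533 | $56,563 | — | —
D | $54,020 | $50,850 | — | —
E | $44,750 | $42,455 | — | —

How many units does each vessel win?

Merging the schedules and taking the best 6: 57,533 (C-1), 56,563 (C-2), 54,020 (D-1), 50,850 (D-2), 47,530 (B-1), 44,750 (E-1)
Next rejected bid: $43,180 (not a price — pay-as-bid).
Allocation: B 1, C 2, D 2, E 1.

B 1, C 2, D 2, E 1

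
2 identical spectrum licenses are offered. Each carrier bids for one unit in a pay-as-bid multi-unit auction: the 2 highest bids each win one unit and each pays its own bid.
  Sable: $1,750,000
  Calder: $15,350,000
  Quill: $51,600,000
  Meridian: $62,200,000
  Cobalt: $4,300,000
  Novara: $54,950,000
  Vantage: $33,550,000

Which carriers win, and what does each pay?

Sorting: 62,200,000 (Meridian), 54,950,000 (Novara), 51,600,000 (Quill), 33,550,000 (Vantage), …
The 2 highest are Meridian, Novara.
Each winner pays its own bid: Meridian $62,200,000, Novara $54,950,000.

Meridian $62,200,000, Novara $54,950,000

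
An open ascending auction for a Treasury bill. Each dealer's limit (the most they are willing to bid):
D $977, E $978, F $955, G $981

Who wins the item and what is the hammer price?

G wins at $978

Rule: the price rises until one bidder remains; the winner pays the price at which the last rival dropped out.
Limits in order: 981 (G) > 978 (E) > 977 (D) > 955 (F)
Bidding ends when E exits at $978; G takes it.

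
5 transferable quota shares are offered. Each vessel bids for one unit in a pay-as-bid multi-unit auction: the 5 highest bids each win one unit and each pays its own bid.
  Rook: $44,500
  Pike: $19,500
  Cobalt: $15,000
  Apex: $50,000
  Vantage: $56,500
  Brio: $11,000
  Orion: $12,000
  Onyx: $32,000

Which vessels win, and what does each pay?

Sorting: 56,500 (Vantage), 50,000 (Apex), 44,500 (Rook), 32,000 (Onyx), 19,500 (Pike), 15,000 (Cobalt), 12,000 (Orion), …
The 5 highest are Vantage, Apex, Rook, Onyx, Pike.
Each winner pays its own bid: Vantage $56,500, Apex $50,000, Rook $44,500, Onyx $32,000, Pike $19,500.

Vantage $56,500, Apex $50,000, Rook $44,500, Onyx $32,000, Pike $19,500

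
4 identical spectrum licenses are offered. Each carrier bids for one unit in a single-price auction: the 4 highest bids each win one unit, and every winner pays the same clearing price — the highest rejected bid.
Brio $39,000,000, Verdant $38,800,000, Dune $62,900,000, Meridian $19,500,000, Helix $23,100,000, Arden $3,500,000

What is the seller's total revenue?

Sorting: 62,900,000 (Dune), 39,000,000 (Brio), 38,800,000 (Verdant), 23,100,000 (Helix), 19,500,000 (Meridian), 3,500,000 (Arden)
Winners (4 units): Dune, Brio, Verdant, Helix.
Clearing price = highest rejected bid = $19,500,000.
Total revenue = 4 × $19,500,000 = $78,000,000.

Total revenue: $78,000,000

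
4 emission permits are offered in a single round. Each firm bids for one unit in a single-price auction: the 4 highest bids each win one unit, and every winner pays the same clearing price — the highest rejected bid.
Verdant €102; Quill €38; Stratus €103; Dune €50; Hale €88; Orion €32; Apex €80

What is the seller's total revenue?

Bids ranked high→low: 103 (Stratus), 102 (Verdant), 88 (Hale), 80 (Apex), 50 (Dune), 38 (Quill), …
Winners (4 units): Stratus, Verdant, Hale, Apex.
First losing bid is Dune's €50, which sets the uniform price.
Total revenue = 4 × €50 = €200.

Total revenue: €200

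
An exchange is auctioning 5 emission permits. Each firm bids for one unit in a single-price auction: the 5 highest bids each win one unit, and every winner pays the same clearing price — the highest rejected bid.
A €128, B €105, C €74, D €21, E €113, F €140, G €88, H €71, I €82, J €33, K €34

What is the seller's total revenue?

Total revenue: €410

Sorting: 140 (F), 128 (A), 113 (E), 105 (B), 88 (G), 82 (I), 74 (C), …
The 5 highest are F, A, E, B, G.
Highest unsuccessful bid: €82 → clearing price.
Total revenue = 5 × €82 = €410.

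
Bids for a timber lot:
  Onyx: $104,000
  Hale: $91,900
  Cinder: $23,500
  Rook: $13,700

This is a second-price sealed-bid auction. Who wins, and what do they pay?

Second-price sealed-bid auction: the highest bidder wins and pays the second-highest bid.
Bids in order: 104,000 (Onyx) > 91,900 (Hale) > 23,500 (Cinder) > 13,700 (Rook)
Onyx is highest; pays the second-highest bid, $91,900.

Onyx pays $91,900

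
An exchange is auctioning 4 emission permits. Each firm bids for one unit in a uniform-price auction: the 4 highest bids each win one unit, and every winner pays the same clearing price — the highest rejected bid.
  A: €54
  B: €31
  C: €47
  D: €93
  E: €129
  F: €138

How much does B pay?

Bids ranked high→low: 138 (F), 129 (E), 93 (D), 54 (A), 47 (C), 31 (B)
The 4 highest are F, E, D, A.
Highest unsuccessful bid: €47 → clearing price.
B does not win → pays €0.

B pays €0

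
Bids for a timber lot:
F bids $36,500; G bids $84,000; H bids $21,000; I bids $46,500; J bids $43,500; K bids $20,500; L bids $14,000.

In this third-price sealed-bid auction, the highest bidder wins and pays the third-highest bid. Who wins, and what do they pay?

Bids in order: 84,000 (G) > 46,500 (I) > 43,500 (J) > 36,500 (F) > 21,000 (H) > 20,500 (K) > …
G is highest; pays the third-highest bid, $43,500.

G pays $43,500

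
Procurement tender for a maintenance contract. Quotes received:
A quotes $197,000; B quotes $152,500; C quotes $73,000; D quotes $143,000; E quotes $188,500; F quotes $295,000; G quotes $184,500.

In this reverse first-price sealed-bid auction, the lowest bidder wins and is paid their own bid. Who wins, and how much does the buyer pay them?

C is paid $73,000

Bids ranked: 73,000 (C) < 143,000 (D) < 152,500 (B) < 184,500 (G) < 188,500 (E) < 197,000 (A) < …
First-price: C is paid what they bid, $73,000.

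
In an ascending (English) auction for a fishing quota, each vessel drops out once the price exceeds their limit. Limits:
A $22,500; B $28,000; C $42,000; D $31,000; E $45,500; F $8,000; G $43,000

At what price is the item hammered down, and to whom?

Sorting limits: 45,500 (E) > 43,000 (G) > 42,000 (C) > 31,000 (D) > 28,000 (B) > 22,500 (A) > …
Once the price passes $43,000, only E is left; the hammer falls at G's limit of $43,000.

E wins at $43,000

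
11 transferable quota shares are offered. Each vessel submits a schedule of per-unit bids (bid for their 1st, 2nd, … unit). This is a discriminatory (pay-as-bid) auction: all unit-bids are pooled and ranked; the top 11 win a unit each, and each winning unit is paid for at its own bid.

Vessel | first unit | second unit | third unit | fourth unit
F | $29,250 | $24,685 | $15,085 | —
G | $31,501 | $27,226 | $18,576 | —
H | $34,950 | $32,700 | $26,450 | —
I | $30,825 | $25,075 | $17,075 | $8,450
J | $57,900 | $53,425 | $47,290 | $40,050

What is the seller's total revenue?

Total revenue: $411,567

All unit-bids, highest first — top 11: 57,900 (J-1), 53,425 (J-2), 47,290 (J-3), 40,050 (J-4), 34,950 (H-1), 32,700 (H-2), 31,501 (G-1), 30,825 (I-1), 29,250 (F-1), 27,226 (G-2), 26,450 (H-3)
Next rejected bid: $25,075 (not a price — pay-as-bid).
Each winning unit pays its own bid.
Revenue = 57,900 + 53,425 + 47,290 + 40,050 + 34,950 + 32,700 + 31,501 + 30,825 + 29,250 + 27,226 + 26,450 = $411,567.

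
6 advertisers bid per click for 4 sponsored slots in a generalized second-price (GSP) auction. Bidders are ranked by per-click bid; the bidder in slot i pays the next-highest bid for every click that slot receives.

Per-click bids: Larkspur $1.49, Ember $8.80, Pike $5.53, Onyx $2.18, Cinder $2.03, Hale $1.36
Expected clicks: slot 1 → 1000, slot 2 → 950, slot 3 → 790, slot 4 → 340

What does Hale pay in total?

Hale pays $0.00

Per-click bids in order: $8.80 (Ember) > $5.53 (Pike) > $2.18 (Onyx) > $2.03 (Cinder) > $1.49 (Larkspur) > …
Hale ranks below slot 4 → no slot, pays nothing.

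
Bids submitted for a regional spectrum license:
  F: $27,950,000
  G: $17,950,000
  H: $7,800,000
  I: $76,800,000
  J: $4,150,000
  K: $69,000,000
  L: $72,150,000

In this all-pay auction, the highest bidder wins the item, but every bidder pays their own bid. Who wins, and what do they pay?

I pays $76,800,000

Bids in order: 76,800,000 (I) > 72,150,000 (L) > 69,000,000 (K) > 27,950,000 (F) > 17,950,000 (G) > 7,800,000 (H) > …
I wins with the top bid; all bids are sunk regardless.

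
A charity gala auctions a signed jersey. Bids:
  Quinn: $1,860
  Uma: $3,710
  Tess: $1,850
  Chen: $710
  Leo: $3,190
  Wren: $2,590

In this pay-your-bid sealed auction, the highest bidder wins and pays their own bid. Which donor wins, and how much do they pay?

Pay-your-bid sealed auction: the highest bidder wins and pays their own bid.
Sorting bids: 3,710 (Uma) > 3,190 (Leo) > 2,590 (Wren) > 1,860 (Quinn) > 1,850 (Tess) > 710 (Chen)
First-price: Uma pays what they bid, $3,710.

Uma pays $3,710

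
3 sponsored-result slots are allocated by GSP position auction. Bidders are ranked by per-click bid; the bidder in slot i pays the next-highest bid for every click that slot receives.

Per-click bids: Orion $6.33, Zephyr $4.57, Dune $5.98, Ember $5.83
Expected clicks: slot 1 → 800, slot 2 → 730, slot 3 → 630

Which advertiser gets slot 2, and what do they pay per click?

Ranked by bid: $6.33 (Orion) > $5.98 (Dune) > $5.83 (Ember) > $4.57 (Zephyr)
Slot 2 goes to the second-ranked bidder, Dune, who pays the next bid down: $5.83/click.

Dune; $5.83 per click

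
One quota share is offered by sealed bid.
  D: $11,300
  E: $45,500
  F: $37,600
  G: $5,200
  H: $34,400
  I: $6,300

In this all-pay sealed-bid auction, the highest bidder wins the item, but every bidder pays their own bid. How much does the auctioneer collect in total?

Rule: the highest bidder wins the item, but every bidder pays their own bid.
Bids in order: 45,500 (E) > 37,600 (F) > 34,400 (H) > 11,300 (D) > 6,300 (I) > 5,200 (G)
E wins with the top bid; all bids are sunk regardless.
Every bidder forfeits their bid regardless of winning.
Revenue = 11,300 + 45,500 + 37,600 + 5,200 + 34,400 + 6,300 = $140,300.

Total revenue: $140,300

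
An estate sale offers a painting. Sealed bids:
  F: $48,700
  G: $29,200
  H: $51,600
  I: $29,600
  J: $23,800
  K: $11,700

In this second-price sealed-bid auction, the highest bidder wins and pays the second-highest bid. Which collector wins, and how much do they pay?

Sorting bids: 51,600 (H) > 48,700 (F) > 29,600 (I) > 29,200 (G) > 23,800 (J) > 11,700 (K)
Second-price: H pays F's bid of $48,700.

H pays $48,700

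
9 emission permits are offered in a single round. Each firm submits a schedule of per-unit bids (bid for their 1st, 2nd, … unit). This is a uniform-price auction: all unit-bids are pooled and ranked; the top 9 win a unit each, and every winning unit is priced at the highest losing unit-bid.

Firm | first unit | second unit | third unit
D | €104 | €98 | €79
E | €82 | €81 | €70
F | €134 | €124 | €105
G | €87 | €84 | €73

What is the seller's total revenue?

Total revenue: €711

Merging the schedules and taking the best 9: 134 (F-1), 124 (F-2), 105 (F-3), 104 (D-1), 98 (D-2), 87 (G-1), 84 (G-2), 82 (E-1), 81 (E-2)
First bid not allocated: €79.
Allocation: D 2, E 2, F 3, G 2. Every unit priced at €79.
Revenue = 9 × 79 = €711.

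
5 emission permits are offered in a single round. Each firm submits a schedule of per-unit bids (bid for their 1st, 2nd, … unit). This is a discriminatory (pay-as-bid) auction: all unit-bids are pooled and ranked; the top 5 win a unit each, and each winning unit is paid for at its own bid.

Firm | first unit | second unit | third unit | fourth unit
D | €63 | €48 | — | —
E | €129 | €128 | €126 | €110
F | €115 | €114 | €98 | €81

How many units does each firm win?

All unit-bids, highest first — top 5: 129 (E-1), 128 (E-2), 126 (E-3), 115 (F-1), 114 (F-2)
Next rejected bid: €110 (not a price — pay-as-bid).
Allocation: E 3, F 2.

E 3, F 2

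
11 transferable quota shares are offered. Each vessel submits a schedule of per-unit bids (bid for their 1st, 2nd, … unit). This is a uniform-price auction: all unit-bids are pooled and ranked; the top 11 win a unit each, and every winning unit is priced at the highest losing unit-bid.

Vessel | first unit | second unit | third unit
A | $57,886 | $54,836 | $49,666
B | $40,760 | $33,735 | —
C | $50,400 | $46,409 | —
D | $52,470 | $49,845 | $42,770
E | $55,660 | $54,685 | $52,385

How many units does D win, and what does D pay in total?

All unit-bids, highest first — top 11: 57,886 (A-1), 55,660 (E-1), 54,836 (A-2), 54,685 (E-2), 52,470 (D-1), 52,385 (E-3), 50,400 (C-1), 49,845 (D-2), 49,666 (A-3), 46,409 (C-2), 42,770 (D-3)
The (k+1)-th unit-bid is $40,760.
D wins 3 unit(s) at $40,760 each.

D: 3 units, pays $122,280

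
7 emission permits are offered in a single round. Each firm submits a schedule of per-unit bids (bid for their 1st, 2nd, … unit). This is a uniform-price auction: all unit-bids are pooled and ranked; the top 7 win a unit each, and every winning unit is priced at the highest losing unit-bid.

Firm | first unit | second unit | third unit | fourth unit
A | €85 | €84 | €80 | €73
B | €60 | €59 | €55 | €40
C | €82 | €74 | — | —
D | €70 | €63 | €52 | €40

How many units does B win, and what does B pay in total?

Merging the schedules and taking the best 7: 85 (A-1), 84 (A-2), 82 (C-1), 80 (A-3), 74 (C-2), 73 (A-4), 70 (D-1)
First bid not allocated: €63.
B wins 0 unit(s) at €63 each.

B: 0 units, pays €0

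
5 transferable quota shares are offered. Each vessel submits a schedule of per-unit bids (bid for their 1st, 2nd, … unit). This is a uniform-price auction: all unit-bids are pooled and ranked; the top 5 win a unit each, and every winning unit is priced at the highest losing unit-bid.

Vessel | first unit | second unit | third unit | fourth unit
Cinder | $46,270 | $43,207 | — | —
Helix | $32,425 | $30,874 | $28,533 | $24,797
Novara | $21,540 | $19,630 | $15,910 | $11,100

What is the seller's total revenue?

Total revenue: $123,985

All unit-bids, highest first — top 5: 46,270 (Cinder-1), 43,207 (Cinder-2), 32,425 (Helix-1), 30,874 (Helix-2), 28,533 (Helix-3)
First bid not allocated: $24,797.
Allocation: Cinder 2, Helix 3. Every unit priced at $24,797.
Revenue = 5 × 24,797 = $123,985.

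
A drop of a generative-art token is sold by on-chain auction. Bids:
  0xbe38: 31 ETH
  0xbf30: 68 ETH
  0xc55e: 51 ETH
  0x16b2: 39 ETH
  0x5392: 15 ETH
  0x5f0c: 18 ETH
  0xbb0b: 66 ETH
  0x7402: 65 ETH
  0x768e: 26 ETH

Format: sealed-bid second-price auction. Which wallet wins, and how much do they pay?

Bids ranked: 68 (0xbf30) > 66 (0xbb0b) > 65 (0x7402) > 51 (0xc55e) > 39 (0x16b2) > 31 (0xbe38) > …
0xbf30 is highest; pays the second-highest bid, 66 ETH.

0xbf30 pays 66 ETH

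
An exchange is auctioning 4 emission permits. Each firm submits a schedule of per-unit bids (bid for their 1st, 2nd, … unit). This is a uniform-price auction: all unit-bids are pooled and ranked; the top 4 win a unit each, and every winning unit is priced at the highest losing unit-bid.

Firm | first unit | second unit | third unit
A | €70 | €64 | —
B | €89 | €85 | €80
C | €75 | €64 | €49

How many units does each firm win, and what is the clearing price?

B 3, C 1; clearing price €70

Merging the schedules and taking the best 4: 89 (B-1), 85 (B-2), 80 (B-3), 75 (C-1)
Highest rejected unit-bid = €70.
Allocation: B 3, C 1.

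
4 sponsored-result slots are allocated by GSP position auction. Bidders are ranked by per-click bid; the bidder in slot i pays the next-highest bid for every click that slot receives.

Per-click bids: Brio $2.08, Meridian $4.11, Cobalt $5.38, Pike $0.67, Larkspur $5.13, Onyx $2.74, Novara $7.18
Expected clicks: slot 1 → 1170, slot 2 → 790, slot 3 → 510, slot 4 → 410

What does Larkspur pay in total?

Sorting advertisers: $7.18 (Novara) > $5.38 (Cobalt) > $5.13 (Larkspur) > $4.11 (Meridian) > $2.74 (Onyx) > …
Larkspur holds slot 3 → pays next bid $4.11 × 510 clicks = $2096.10.

Larkspur pays $2096.10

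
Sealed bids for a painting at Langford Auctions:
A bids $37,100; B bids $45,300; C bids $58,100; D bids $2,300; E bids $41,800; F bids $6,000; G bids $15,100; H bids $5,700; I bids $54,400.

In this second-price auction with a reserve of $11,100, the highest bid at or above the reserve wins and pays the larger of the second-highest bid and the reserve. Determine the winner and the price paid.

Sorting bids: 58,100 (C) > 54,400 (I) > 45,300 (B) > 41,800 (E) > 37,100 (A) > 15,100 (G) > …
Highest eligible bid: C at $58,100.
max(second-highest $54,400, reserve $11,100) = $54,400; the reserve does not bind.

C pays $54,400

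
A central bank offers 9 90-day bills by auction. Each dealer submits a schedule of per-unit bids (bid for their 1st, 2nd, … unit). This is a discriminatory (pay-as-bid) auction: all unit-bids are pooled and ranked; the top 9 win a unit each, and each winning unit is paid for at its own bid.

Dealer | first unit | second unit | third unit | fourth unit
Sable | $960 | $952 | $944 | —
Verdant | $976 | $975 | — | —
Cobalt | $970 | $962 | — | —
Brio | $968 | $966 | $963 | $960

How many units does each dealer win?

Merging the schedules and taking the best 9: 976 (Verdant-1), 975 (Verdant-2), 970 (Cobalt-1), 968 (Brio-1), 966 (Brio-2), 963 (Brio-3), 962 (Cobalt-2), 960 (Sable-1), 960 (Brio-4)
Next rejected bid: $952 (not a price — pay-as-bid).
Allocation: Brio 4, Cobalt 2, Sable 1, Verdant 2.

Brio 4, Cobalt 2, Sable 1, Verdant 2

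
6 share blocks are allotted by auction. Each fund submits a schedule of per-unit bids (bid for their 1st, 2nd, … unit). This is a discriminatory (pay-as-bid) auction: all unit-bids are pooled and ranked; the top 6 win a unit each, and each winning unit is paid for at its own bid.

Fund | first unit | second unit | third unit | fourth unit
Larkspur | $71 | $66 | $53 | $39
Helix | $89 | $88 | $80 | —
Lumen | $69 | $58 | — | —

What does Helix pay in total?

Pooled unit-bids ranked (top 6): 89 (Helix-1), 88 (Helix-2), 80 (Helix-3), 71 (Larkspur-1), 69 (Lumen-1), 66 (Larkspur-2)
Next rejected bid: $58 (not a price — pay-as-bid).
Helix's winning unit-bids: 89 + 88 + 80 = $257.

Helix pays $257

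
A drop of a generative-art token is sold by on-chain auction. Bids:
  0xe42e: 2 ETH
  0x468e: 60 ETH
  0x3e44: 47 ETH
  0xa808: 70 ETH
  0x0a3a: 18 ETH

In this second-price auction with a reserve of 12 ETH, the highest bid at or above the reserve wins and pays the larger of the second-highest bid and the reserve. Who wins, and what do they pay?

Sorting bids: 70 (0xa808) > 60 (0x468e) > 47 (0x3e44) > 18 (0x0a3a) > 2 (0xe42e)
0xa808 has the top bid at or above the reserve (70 ETH).
Second-highest bid 60 ETH exceeds the reserve 12 ETH → payment 60 ETH.

0xa808 pays 60 ETH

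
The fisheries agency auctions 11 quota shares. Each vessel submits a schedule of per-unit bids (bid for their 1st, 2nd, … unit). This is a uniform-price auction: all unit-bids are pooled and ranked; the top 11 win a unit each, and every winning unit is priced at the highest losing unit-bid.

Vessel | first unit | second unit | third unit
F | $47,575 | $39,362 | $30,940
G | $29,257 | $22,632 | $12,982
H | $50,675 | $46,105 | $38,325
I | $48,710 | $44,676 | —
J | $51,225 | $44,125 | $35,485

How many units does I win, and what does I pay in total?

Pooled unit-bids ranked (top 11): 51,225 (J-1), 50,675 (H-1), 48,710 (I-1), 47,575 (F-1), 46,105 (H-2), 44,676 (I-2), 44,125 (J-2), 39,362 (F-2), 38,325 (H-3), 35,485 (J-3), 30,940 (F-3)
Highest rejected unit-bid = $29,257.
I wins 2 unit(s) at $29,257 each.

I: 2 units, pays $58,514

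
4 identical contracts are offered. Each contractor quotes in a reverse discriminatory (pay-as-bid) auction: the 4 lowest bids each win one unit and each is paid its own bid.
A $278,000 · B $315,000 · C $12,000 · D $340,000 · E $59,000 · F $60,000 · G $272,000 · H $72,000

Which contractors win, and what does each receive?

C $12,000, E $59,000, F $60,000, H $72,000

Sorting: 12,000 (C), 59,000 (E), 60,000 (F), 72,000 (H), 272,000 (G), 278,000 (A), …
Lowest 4: C, E, F, H.
Each winner is paid its own bid: C $12,000, E $59,000, F $60,000, H $72,000.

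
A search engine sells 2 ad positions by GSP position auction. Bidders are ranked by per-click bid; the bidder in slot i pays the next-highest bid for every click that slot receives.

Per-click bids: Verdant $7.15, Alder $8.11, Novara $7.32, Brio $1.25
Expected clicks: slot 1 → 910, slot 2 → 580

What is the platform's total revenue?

Ranked by bid: $8.11 (Alder) > $7.32 (Novara) > $7.15 (Verdant) > …
Slot 1: Alder pays $7.32 × 910 = $6661.20
Slot 2: Novara pays $7.15 × 580 = $4147.00
Total = $10808.20

Total revenue: $10808.20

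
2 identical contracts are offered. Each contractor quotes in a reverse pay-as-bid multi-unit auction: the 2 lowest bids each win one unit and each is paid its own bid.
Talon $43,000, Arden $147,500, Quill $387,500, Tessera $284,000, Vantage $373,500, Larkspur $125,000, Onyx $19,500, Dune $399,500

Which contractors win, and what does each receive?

Ordering the bids: 19,500 (Onyx), 43,000 (Talon), 125,000 (Larkspur), 147,500 (Arden), …
Winners (2 units): Onyx, Talon.
Each winner is paid its own bid: Onyx $19,500, Talon $43,000.

Onyx $19,500, Talon $43,000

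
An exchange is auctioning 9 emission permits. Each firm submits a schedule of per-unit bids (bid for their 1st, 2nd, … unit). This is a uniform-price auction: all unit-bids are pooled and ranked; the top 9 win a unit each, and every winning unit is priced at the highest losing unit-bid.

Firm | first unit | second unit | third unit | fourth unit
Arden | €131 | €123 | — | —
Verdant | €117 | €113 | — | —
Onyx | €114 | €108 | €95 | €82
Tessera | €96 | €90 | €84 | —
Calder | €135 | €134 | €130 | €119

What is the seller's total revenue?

All unit-bids, highest first — top 9: 135 (Calder-1), 134 (Calder-2), 131 (Arden-1), 130 (Calder-3), 123 (Arden-2), 119 (Calder-4), 117 (Verdant-1), 114 (Onyx-1), 113 (Verdant-2)
First bid not allocated: €108.
Allocation: Arden 2, Calder 4, Onyx 1, Verdant 2. Every unit priced at €108.
Revenue = 9 × 108 = €972.

Total revenue: €972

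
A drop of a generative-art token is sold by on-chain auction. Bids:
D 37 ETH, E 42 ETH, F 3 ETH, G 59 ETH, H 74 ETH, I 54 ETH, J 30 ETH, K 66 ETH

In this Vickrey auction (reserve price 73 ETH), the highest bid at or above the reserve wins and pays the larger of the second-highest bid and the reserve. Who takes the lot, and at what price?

Vickrey auction (reserve price 73 ETH): the highest bid at or above the reserve wins and pays the larger of the second-highest bid and the reserve.
Bids ranked: 74 (H) > 66 (K) > 59 (G) > 54 (I) > 42 (E) > 37 (D) > …
Highest eligible bid: H at 74 ETH.
Second-highest bid 66 ETH is below the reserve 73 ETH, so the reserve binds → payment 73 ETH.

H pays 73 ETH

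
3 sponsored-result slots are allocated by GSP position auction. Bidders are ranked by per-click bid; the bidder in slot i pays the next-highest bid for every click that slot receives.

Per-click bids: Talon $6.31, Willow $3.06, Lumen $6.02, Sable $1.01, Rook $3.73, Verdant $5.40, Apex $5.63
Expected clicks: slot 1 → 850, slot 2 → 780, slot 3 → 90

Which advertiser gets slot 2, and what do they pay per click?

Lumen; $5.63 per click

Ranked by bid: $6.31 (Talon) > $6.02 (Lumen) > $5.63 (Apex) > $5.40 (Verdant) > …
Slot 2 goes to the second-ranked bidder, Lumen, who pays the next bid down: $5.63/click.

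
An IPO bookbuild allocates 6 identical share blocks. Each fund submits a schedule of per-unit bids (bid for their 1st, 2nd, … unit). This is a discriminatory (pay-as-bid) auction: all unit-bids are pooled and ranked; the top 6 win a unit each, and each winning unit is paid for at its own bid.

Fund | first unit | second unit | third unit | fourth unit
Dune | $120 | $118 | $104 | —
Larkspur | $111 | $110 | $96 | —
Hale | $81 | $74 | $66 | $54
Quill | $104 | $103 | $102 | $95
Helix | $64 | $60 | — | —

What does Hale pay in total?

Hale pays $0

Merging the schedules and taking the best 6: 120 (Dune-1), 118 (Dune-2), 111 (Larkspur-1), 110 (Larkspur-2), 104 (Dune-3), 104 (Quill-1)
Next rejected bid: $103 (not a price — pay-as-bid).
Hale wins no units.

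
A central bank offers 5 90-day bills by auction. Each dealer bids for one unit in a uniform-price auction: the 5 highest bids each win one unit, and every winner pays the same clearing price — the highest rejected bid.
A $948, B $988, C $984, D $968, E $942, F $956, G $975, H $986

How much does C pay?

Ordering the bids: 988 (B), 986 (H), 984 (C), 975 (G), 968 (D), 956 (F), 948 (A), …
The 5 highest are B, H, C, G, D.
Clearing price = highest rejected bid = $956.
C wins → pays $956.

C pays $956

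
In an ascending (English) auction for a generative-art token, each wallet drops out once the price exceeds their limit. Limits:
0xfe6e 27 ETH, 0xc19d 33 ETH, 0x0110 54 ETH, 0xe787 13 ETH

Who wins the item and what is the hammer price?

Sorting limits: 54 (0x0110) > 33 (0xc19d) > 27 (0xfe6e) > 13 (0xe787)
Bidding ends when 0xc19d exits at 33 ETH; 0x0110 takes it.

0x0110 wins at 33 ETH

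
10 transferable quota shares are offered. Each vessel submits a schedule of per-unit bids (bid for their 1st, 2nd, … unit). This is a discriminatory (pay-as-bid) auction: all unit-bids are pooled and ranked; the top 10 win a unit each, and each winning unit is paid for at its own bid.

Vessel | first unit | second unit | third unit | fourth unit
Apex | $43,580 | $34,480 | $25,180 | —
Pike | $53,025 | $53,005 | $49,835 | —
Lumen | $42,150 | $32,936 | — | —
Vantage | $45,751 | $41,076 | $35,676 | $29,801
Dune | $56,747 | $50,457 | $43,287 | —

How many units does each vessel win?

Pooled unit-bids ranked (top 10): 56,747 (Dune-1), 53,025 (Pike-1), 53,005 (Pike-2), 50,457 (Dune-2), 49,835 (Pike-3), 45,751 (Vantage-1), 43,580 (Apex-1), 43,287 (Dune-3), 42,150 (Lumen-1), 41,076 (Vantage-2)
Next rejected bid: $35,676 (not a price — pay-as-bid).
Allocation: Apex 1, Dune 3, Lumen 1, Pike 3, Vantage 2.

Apex 1, Dune 3, Lumen 1, Pike 3, Vantage 2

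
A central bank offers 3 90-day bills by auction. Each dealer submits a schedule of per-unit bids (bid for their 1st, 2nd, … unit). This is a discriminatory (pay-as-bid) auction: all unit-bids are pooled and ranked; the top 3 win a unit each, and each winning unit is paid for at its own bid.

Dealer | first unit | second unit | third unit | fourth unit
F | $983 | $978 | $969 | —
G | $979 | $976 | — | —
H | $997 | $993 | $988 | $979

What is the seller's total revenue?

Total revenue: $2,978

Pooled unit-bids ranked (top 3): 997 (H-1), 993 (H-2), 988 (H-3)
Next rejected bid: $983 (not a price — pay-as-bid).
Each winning unit pays its own bid.
Revenue = 997 + 993 + 988 = $2,978.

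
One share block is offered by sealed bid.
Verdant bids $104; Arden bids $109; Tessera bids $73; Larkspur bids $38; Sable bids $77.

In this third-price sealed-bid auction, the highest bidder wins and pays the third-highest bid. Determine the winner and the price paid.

Bids in order: 109 (Arden) > 104 (Verdant) > 77 (Sable) > 73 (Tessera) > 38 (Larkspur)
Arden is highest; pays the third-highest bid, $77.

Arden pays $77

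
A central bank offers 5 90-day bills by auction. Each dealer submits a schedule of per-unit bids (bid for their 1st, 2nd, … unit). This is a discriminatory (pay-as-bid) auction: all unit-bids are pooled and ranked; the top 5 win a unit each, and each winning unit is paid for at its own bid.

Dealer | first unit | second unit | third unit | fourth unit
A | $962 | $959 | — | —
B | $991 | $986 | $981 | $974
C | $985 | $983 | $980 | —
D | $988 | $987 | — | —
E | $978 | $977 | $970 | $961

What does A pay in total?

A pays $0

All unit-bids, highest first — top 5: 991 (B-1), 988 (D-1), 987 (D-2), 986 (B-2), 985 (C-1)
Next rejected bid: $983 (not a price — pay-as-bid).
A wins no units.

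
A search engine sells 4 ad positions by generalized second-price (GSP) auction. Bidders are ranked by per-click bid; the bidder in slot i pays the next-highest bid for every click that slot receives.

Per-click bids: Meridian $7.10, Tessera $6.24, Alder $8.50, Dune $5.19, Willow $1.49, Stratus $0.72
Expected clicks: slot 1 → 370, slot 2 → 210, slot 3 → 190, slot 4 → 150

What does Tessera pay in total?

Tessera pays $986.10

Ranked by bid: $8.50 (Alder) > $7.10 (Meridian) > $6.24 (Tessera) > $5.19 (Dune) > $1.49 (Willow) > …
Tessera holds slot 3 → pays next bid $5.19 × 190 clicks = $986.10.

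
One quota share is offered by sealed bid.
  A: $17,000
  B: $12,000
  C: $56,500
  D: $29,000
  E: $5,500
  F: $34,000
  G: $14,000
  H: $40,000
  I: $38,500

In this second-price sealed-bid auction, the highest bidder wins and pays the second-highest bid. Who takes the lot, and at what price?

C pays $40,000

Bids ranked: 56,500 (C) > 40,000 (H) > 38,500 (I) > 34,000 (F) > 29,000 (D) > 17,000 (A) > …
C is highest; pays the second-highest bid, $40,000.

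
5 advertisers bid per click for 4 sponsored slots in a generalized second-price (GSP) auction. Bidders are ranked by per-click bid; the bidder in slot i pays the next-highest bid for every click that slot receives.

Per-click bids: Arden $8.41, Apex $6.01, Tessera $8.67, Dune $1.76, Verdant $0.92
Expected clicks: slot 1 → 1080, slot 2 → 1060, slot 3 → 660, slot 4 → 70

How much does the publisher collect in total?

Per-click bids in order: $8.67 (Tessera) > $8.41 (Arden) > $6.01 (Apex) > $1.76 (Dune) > $0.92 (Verdant)
Slot 1: Tessera pays $8.41 × 1080 = $9082.80
Slot 2: Arden pays $6.01 × 1060 = $6370.60
Slot 3: Apex pays $1.76 × 660 = $1161.60
Slot 4: Dune pays $0.92 × 70 = $64.40
Total = $16679.40

Total revenue: $16679.40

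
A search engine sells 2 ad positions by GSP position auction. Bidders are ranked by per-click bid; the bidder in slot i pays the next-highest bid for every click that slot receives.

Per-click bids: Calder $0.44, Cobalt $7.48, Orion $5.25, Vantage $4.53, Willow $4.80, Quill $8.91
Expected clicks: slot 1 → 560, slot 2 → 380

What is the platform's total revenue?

Total revenue: $6183.80

Ranked by bid: $8.91 (Quill) > $7.48 (Cobalt) > $5.25 (Orion) > …
Slot 1: Quill pays $7.48 × 560 = $4188.80
Slot 2: Cobalt pays $5.25 × 380 = $1995.00
Total = $6183.80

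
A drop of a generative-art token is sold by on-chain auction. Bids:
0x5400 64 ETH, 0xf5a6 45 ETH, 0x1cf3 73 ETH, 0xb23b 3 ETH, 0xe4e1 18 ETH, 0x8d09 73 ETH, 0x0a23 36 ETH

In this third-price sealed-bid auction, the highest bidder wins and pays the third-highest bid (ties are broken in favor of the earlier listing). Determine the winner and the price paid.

0x1cf3 pays 64 ETH

Rule: the highest bidder wins and pays the third-highest bid.
Sorting bids: 73 (0x1cf3) > 73 (0x8d09) > 64 (0x5400) > 45 (0xf5a6) > 36 (0x0a23) > 18 (0xe4e1) > …
0x1cf3 and 0x8d09 tie at 73 ETH; tie-break gives it to 0x1cf3.
0x1cf3 is highest; pays the third-highest bid, 64 ETH.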